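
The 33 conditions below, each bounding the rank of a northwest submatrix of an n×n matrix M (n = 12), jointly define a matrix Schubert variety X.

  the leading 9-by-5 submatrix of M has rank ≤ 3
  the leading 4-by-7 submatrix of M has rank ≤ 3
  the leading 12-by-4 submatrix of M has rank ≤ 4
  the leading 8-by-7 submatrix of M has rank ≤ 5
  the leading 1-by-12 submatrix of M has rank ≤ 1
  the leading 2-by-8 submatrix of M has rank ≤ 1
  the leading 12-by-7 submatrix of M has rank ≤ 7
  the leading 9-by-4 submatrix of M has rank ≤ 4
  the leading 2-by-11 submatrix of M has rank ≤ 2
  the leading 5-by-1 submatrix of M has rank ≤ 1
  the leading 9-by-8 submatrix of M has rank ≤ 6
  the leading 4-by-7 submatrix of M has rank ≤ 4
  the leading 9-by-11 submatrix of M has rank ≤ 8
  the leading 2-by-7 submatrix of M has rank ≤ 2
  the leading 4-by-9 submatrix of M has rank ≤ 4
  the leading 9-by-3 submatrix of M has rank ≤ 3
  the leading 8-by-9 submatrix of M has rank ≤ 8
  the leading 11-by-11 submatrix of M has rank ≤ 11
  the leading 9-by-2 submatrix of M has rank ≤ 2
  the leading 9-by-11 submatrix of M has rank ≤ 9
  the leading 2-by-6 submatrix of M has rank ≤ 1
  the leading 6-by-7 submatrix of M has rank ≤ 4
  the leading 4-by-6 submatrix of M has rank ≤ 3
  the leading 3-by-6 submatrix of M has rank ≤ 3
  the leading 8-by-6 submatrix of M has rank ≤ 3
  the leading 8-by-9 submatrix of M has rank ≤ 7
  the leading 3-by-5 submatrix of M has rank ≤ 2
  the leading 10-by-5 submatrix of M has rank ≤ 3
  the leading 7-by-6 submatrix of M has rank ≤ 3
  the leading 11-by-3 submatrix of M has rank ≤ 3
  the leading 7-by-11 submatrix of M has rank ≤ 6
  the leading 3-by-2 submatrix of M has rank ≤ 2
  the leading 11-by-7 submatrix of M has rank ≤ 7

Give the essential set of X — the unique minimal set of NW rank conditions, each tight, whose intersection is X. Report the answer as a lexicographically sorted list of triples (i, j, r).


Rank table r_w(12×12) implied by the 33 constraints:

  row 1: 1 1 1 1 1 1 1 1 1 1 1 1
  row 2: 1 1 1 1 1 1 1 1 2 2 2 2
  row 3: 1 2 2 2 2 2 2 2 3 3 3 3
  row 4: 1 2 3 3 3 3 3 3 4 4 4 4
  row 5: 1 2 3 3 3 3 4 4 5 5 5 5
  row 6: 1 2 3 3 3 3 4 5 6 6 6 6
  row 7: 1 2 3 3 3 3 4 5 6 6 6 7
  row 8: 1 2 3 3 3 3 4 5 6 7 7 8
  row 9: 1 2 3 3 3 4 5 6 7 8 8 9
  row 10: 1 2 3 3 3 4 5 6 7 8 9 10
  row 11: 1 2 3 4 4 5 6 7 8 9 10 11
  row 12: 1 2 3 4 5 6 7 8 9 10 11 12

so w = (1, 9, 2, 3, 7, 8, 12, 10, 6, 11, 4, 5).

Fulton essential set (4 of the 25 Rothe cells):

[(2, 8, 1), (7, 11, 6), (8, 6, 3), (10, 5, 3)]


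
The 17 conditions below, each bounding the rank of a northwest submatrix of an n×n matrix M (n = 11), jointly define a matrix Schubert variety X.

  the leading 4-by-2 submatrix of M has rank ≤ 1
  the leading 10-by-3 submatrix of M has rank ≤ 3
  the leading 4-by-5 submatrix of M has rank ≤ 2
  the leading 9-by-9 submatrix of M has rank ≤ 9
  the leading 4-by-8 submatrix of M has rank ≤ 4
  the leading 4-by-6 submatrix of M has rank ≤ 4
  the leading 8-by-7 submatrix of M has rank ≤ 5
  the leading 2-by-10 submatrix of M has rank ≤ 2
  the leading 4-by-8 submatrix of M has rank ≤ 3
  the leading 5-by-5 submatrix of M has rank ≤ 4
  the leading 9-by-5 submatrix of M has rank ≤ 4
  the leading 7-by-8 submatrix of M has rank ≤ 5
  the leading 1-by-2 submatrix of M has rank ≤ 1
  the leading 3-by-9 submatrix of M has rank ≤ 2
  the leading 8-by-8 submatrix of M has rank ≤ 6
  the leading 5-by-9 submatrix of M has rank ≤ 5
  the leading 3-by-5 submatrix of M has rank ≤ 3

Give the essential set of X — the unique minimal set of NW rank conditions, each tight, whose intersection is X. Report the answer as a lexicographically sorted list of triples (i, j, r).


Computing R[i][j] = min implied NW-rank bound (n=11, 17 conditions):

  R[1]: 1 | 1 | 1 | 1 | 1 | 1 | 1 | 1 | 1 | 1 | 1
  R[2]: 1 | 1 | 2 | 2 | 2 | 2 | 2 | 2 | 2 | 2 | 2
  R[3]: 1 | 1 | 2 | 2 | 2 | 2 | 2 | 2 | 2 | 3 | 3
  R[4]: 1 | 1 | 2 | 2 | 2 | 3 | 3 | 3 | 3 | 4 | 4
  R[5]: 1 | 2 | 3 | 3 | 3 | 4 | 4 | 4 | 4 | 5 | 5
  R[6]: 1 | 2 | 3 | 4 | 4 | 5 | 5 | 5 | 5 | 6 | 6
  R[7]: 1 | 2 | 3 | 4 | 4 | 5 | 5 | 5 | 6 | 7 | 7
  R[8]: 1 | 2 | 3 | 4 | 4 | 5 | 5 | 6 | 7 | 8 | 8
  R[9]: 1 | 2 | 3 | 4 | 4 | 5 | 6 | 7 | 8 | 9 | 9
  R[10]: 1 | 2 | 3 | 4 | 5 | 6 | 7 | 8 | 9 | 10 | 10
  R[11]: 1 | 2 | 3 | 4 | 5 | 6 | 7 | 8 | 9 | 10 | 11

reading off 1-entries of Δ²R: w = (1, 3, 10, 6, 2, 4, 9, 8, 7, 5, 11).

ℓ(w)=17; the 6 essential cells (i,j,r):

[(3, 9, 2), (4, 2, 1), (4, 5, 2), (7, 8, 5), (8, 7, 5), (9, 5, 4)]


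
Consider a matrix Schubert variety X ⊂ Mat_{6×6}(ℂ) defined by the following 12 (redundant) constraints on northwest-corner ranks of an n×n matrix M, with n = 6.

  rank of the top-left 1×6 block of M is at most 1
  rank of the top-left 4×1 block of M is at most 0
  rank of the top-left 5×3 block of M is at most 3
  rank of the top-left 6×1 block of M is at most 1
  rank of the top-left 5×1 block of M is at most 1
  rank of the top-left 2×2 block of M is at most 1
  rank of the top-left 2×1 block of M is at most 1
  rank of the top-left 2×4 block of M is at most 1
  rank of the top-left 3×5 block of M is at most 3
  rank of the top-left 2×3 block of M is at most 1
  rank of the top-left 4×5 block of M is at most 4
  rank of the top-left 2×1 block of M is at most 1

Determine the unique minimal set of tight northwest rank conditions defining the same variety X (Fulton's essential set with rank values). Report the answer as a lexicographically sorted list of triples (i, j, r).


Reconstructing r_w from the 12 given conditions:

  R[1]: 0 | 1 | 1 | 1 | 1 | 1
  R[2]: 0 | 1 | 1 | 1 | 2 | 2
  R[3]: 0 | 1 | 2 | 2 | 3 | 3
  R[4]: 0 | 1 | 2 | 3 | 4 | 4
  R[5]: 1 | 2 | 3 | 4 | 5 | 5
  R[6]: 1 | 2 | 3 | 4 | 5 | 6

so w = (2, 5, 3, 4, 1, 6).

ℓ(w)=6; the 2 essential cells (i,j,r):

[(2, 4, 1), (4, 1, 0)]


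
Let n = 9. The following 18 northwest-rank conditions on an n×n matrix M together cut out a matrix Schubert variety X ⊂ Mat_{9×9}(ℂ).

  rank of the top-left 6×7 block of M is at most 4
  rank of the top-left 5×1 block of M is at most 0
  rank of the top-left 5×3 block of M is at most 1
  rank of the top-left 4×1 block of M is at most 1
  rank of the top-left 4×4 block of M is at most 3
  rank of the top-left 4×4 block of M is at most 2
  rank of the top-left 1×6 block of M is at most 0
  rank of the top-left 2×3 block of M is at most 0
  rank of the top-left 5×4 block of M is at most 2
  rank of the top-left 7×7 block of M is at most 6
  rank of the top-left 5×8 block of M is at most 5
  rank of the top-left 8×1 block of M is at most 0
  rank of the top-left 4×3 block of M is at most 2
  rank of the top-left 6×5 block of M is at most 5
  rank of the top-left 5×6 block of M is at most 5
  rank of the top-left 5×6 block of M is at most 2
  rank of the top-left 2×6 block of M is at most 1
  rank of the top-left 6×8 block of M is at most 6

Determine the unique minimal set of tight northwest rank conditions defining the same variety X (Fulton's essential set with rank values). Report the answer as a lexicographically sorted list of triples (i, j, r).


Computing R[i][j] = min implied NW-rank bound (n=9, 18 conditions):

  R[1]: 0, 0, 0, 0, 0, 0, 1, 1, 1
  R[2]: 0, 0, 0, 1, 1, 1, 2, 2, 2
  R[3]: 0, 1, 1, 2, 2, 2, 3, 3, 3
  R[4]: 0, 1, 1, 2, 2, 2, 3, 4, 4
  R[5]: 0, 1, 1, 2, 2, 2, 3, 4, 5
  R[6]: 0, 1, 2, 3, 3, 3, 4, 5, 6
  R[7]: 0, 1, 2, 3, 4, 4, 5, 6, 7
  R[8]: 0, 1, 2, 3, 4, 5, 6, 7, 8
  R[9]: 1, 2, 3, 4, 5, 6, 7, 8, 9

reading off 1-entries of Δ²R: w = (7, 4, 2, 8, 9, 3, 5, 6, 1).

D(w) has 21 cells with 5 SE-corners; essential set:

[(1, 6, 0), (2, 3, 0), (5, 3, 1), (5, 6, 2), (8, 1, 0)]


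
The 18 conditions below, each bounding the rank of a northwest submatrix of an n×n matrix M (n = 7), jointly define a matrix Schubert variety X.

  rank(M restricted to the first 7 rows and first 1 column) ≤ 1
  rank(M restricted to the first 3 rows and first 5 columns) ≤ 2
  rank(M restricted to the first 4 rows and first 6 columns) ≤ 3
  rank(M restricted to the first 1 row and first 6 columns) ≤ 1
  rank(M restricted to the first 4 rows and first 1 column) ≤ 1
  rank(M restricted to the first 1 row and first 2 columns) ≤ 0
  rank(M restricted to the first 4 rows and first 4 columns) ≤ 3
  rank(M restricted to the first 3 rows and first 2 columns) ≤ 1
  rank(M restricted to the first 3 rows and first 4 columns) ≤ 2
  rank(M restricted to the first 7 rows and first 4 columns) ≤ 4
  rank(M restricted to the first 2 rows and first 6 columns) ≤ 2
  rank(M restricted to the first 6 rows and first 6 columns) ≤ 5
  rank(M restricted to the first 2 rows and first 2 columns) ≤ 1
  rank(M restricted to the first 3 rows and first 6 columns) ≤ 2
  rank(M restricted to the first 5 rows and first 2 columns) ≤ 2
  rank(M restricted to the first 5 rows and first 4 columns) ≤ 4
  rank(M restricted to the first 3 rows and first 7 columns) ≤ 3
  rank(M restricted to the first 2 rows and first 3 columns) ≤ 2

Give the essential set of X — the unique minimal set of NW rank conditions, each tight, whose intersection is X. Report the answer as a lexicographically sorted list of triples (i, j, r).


Recovering R(i,j) via the rank-extension bound from the 18 conditions:

  row 1: 0, 0, 1, 1, 1, 1, 1
  row 2: 1, 1, 2, 2, 2, 2, 2
  row 3: 1, 1, 2, 2, 2, 2, 3
  row 4: 1, 2, 3, 3, 3, 3, 4
  row 5: 1, 2, 3, 4, 4, 4, 5
  row 6: 1, 2, 3, 4, 5, 5, 6
  row 7: 1, 2, 3, 4, 5, 6, 7

hence w(1..7) = (3, 1, 7, 2, 4, 5, 6).

3 SE-corners of the 6-cell Rothe diagram give Ess(w):

[(1, 2, 0), (3, 2, 1), (3, 6, 2)]


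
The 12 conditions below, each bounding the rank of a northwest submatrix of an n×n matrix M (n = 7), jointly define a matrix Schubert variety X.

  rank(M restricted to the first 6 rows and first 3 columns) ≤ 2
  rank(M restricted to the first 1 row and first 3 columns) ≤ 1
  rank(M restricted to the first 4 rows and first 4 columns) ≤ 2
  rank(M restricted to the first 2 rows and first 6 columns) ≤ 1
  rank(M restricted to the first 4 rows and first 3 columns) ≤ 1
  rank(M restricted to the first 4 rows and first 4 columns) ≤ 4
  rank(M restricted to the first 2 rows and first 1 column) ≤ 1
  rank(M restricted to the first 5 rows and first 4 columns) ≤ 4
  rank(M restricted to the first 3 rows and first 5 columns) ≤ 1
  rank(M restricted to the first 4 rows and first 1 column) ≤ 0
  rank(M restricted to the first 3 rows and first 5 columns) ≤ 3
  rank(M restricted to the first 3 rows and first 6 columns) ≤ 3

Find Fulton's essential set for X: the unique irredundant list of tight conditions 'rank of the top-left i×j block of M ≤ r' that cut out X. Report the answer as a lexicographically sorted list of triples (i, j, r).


Recovering R(i,j) via the rank-extension bound from the 12 conditions:

  row 1: 0, 1, 1, 1, 1, 1, 1
  row 2: 0, 1, 1, 1, 1, 1, 2
  row 3: 0, 1, 1, 1, 1, 2, 3
  row 4: 0, 1, 1, 2, 2, 3, 4
  row 5: 1, 2, 2, 3, 3, 4, 5
  row 6: 1, 2, 2, 3, 4, 5, 6
  row 7: 1, 2, 3, 4, 5, 6, 7

reading off 1-entries of Δ²R: w = (2, 7, 6, 4, 1, 5, 3).

5 SE-corners of the 13-cell Rothe diagram give Ess(w):

[(2, 6, 1), (3, 5, 1), (4, 1, 0), (4, 3, 1), (6, 3, 2)]


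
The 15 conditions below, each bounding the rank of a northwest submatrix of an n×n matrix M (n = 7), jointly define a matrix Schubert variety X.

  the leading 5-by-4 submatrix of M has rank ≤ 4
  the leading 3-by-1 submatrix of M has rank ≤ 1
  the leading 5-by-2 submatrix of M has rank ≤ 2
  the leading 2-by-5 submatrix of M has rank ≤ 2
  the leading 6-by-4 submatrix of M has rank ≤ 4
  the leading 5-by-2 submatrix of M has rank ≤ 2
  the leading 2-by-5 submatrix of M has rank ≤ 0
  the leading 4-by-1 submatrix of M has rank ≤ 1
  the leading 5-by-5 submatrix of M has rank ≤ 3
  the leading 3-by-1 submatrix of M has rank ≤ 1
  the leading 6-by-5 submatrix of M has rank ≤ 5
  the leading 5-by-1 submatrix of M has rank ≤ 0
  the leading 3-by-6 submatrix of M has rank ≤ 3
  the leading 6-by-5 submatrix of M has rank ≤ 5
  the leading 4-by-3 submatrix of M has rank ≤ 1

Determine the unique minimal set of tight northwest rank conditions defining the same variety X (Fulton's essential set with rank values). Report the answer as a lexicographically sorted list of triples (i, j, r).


Computing R[i][j] = min implied NW-rank bound (n=7, 15 conditions):

  R[1]: 0, 0, 0, 0, 0, 1, 1
  R[2]: 0, 0, 0, 0, 0, 1, 2
  R[3]: 0, 1, 1, 1, 1, 2, 3
  R[4]: 0, 1, 1, 2, 2, 3, 4
  R[5]: 0, 1, 2, 3, 3, 4, 5
  R[6]: 1, 2, 3, 4, 4, 5, 6
  R[7]: 1, 2, 3, 4, 5, 6, 7

giving w = (6, 7, 2, 4, 3, 1, 5) via Δ²R.

D(w) has 14 cells with 3 SE-corners; essential set:

[(2, 5, 0), (4, 3, 1), (5, 1, 0)]


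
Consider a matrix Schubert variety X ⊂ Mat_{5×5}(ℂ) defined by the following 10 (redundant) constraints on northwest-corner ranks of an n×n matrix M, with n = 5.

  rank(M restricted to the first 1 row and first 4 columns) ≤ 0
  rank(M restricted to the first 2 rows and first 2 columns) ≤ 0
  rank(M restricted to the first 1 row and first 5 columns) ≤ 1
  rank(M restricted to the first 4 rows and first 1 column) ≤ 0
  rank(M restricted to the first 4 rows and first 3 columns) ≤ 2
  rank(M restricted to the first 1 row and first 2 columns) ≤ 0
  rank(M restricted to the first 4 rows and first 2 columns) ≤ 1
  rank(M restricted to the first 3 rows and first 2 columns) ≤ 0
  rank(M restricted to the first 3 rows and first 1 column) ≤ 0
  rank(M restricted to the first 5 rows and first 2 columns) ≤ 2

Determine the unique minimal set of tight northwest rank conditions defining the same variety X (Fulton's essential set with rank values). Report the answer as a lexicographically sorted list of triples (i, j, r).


Computing R[i][j] = min implied NW-rank bound (n=5, 10 conditions):

  i=1: 0 | 0 | 0 | 0 | 1
  i=2: 0 | 0 | 1 | 1 | 2
  i=3: 0 | 0 | 1 | 2 | 3
  i=4: 0 | 1 | 2 | 3 | 4
  i=5: 1 | 2 | 3 | 4 | 5

second differences of R give the permutation w = (5, 3, 4, 2, 1).

Fulton essential set (3 of the 9 Rothe cells):

[(1, 4, 0), (3, 2, 0), (4, 1, 0)]


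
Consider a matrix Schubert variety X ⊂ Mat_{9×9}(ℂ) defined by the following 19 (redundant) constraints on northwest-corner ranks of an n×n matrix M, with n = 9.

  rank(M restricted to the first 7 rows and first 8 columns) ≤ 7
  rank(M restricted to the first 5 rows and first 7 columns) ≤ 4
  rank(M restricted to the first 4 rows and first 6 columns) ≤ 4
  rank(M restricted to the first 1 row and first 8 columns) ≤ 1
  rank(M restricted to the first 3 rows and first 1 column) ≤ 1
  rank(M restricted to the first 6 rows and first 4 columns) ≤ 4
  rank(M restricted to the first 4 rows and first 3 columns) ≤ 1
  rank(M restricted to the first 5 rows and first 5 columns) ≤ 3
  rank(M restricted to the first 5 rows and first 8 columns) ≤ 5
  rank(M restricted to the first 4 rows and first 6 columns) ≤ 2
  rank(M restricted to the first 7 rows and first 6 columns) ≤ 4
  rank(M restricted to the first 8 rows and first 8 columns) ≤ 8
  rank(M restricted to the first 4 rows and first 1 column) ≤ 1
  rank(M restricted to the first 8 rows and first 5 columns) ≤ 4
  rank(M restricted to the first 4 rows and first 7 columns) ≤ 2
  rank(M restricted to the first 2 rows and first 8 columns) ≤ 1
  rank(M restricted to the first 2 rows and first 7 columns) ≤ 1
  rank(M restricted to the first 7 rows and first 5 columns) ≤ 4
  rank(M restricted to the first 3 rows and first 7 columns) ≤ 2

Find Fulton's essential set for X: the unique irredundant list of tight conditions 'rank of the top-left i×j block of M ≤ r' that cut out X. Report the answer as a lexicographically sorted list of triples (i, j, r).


Propagating the 19 rank bounds to every northwest block:

  row 1: 1 1 1 1 1 1 1 1 1
  row 2: 1 1 1 1 1 1 1 1 2
  row 3: 1 1 1 2 2 2 2 2 3
  row 4: 1 1 1 2 2 2 2 3 4
  row 5: 1 2 2 3 3 3 3 4 5
  row 6: 1 2 3 4 4 4 4 5 6
  row 7: 1 2 3 4 4 4 5 6 7
  row 8: 1 2 3 4 4 5 6 7 8
  row 9: 1 2 3 4 5 6 7 8 9

the unique w with this rank table is (1, 9, 4, 8, 2, 3, 7, 6, 5).

Rothe diagram D(w) (17 cells), 5 SE-corners (essential conditions):

[(2, 8, 1), (4, 3, 1), (4, 7, 2), (7, 6, 4), (8, 5, 4)]


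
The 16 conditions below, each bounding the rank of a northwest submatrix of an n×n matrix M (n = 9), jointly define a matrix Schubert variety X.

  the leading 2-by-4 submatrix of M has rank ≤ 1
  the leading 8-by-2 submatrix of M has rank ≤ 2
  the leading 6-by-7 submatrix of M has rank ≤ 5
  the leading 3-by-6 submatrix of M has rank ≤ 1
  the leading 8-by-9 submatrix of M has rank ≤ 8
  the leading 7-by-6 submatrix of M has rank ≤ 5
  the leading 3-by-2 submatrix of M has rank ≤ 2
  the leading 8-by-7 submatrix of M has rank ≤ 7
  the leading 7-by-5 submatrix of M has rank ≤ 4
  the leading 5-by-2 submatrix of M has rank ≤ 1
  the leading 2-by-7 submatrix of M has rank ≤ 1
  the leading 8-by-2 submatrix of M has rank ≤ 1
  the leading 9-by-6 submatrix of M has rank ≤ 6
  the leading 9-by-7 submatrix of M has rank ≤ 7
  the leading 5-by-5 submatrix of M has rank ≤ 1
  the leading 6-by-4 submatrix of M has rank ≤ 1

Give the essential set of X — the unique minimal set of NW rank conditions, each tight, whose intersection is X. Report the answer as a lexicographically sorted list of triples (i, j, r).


Computing R[i][j] = min implied NW-rank bound (n=9, 16 conditions):

  row 1: 1  1  1  1  1  1  1  1  1
  row 2: 1  1  1  1  1  1  1  2  2
  row 3: 1  1  1  1  1  1  2  3  3
  row 4: 1  1  1  1  1  2  3  4  4
  row 5: 1  1  1  1  1  2  3  4  5
  row 6: 1  1  1  1  2  3  4  5  6
  row 7: 1  1  2  2  3  4  5  6  7
  row 8: 1  1  2  3  4  5  6  7  8
  row 9: 1  2  3  4  5  6  7  8  9

the unique w with this rank table is (1, 8, 7, 6, 9, 5, 3, 4, 2).

Rothe diagram D(w) (24 cells), 5 SE-corners (essential conditions):

[(2, 7, 1), (3, 6, 1), (5, 5, 1), (6, 4, 1), (8, 2, 1)]


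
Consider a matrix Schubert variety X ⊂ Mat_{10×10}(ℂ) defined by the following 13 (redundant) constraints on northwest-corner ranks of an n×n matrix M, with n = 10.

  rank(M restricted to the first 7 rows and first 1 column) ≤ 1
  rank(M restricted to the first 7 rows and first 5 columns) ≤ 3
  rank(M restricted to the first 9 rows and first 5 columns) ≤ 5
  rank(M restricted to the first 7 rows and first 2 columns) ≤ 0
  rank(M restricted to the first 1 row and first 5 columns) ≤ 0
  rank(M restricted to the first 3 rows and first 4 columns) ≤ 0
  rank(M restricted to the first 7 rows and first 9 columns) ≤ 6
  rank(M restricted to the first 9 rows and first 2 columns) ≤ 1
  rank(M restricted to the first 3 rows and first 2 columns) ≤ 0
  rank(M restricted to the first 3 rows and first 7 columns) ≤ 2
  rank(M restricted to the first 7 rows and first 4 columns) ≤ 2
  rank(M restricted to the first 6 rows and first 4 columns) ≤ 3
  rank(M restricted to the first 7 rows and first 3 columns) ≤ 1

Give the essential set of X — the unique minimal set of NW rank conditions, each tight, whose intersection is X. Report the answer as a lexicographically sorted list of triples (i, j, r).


Rank table r_w(10×10) implied by the 13 constraints:

  R[1]: 0, 0, 0, 0, 0, 1, 1, 1, 1, 1
  R[2]: 0, 0, 0, 0, 1, 2, 2, 2, 2, 2
  R[3]: 0, 0, 0, 0, 1, 2, 2, 3, 3, 3
  R[4]: 0, 0, 1, 1, 2, 3, 3, 4, 4, 4
  R[5]: 0, 0, 1, 2, 3, 4, 4, 5, 5, 5
  R[6]: 0, 0, 1, 2, 3, 4, 5, 6, 6, 6
  R[7]: 0, 0, 1, 2, 3, 4, 5, 6, 6, 7
  R[8]: 1, 1, 2, 3, 4, 5, 6, 7, 7, 8
  R[9]: 1, 1, 2, 3, 4, 5, 6, 7, 8, 9
  R[10]: 1, 2, 3, 4, 5, 6, 7, 8, 9, 10

reading off 1-entries of Δ²R: w = (6, 5, 8, 3, 4, 7, 10, 1, 9, 2).

ℓ(w)=24; the 6 essential cells (i,j,r):

[(1, 5, 0), (3, 4, 0), (3, 7, 2), (7, 2, 0), (7, 9, 6), (9, 2, 1)]


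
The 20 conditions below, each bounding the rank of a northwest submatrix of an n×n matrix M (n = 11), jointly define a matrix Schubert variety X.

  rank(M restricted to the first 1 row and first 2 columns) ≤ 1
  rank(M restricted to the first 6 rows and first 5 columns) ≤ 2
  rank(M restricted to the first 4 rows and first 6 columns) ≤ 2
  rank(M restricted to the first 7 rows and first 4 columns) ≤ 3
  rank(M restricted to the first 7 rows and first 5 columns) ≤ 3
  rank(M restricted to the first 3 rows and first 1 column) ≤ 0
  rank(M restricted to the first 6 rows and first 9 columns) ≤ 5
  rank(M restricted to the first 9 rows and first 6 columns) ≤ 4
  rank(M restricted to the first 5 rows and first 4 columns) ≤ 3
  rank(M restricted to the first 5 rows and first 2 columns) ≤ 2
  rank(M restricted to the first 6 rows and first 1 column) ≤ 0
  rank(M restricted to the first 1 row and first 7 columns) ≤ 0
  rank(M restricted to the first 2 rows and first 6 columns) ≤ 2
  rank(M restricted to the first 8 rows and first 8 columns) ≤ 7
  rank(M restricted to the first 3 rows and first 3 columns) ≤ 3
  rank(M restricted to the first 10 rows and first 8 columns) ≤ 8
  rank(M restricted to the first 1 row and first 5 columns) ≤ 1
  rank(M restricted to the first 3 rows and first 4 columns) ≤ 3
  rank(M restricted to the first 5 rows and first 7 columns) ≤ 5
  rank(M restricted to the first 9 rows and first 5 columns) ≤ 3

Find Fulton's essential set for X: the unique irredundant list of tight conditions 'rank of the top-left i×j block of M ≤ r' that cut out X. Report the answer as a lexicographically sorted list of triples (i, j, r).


Computing R[i][j] = min implied NW-rank bound (n=11, 20 conditions):

  0 | 0 | 0 | 0 | 0 | 0 | 0 | 1 | 1 | 1 | 1
  0 | 1 | 1 | 1 | 1 | 1 | 1 | 2 | 2 | 2 | 2
  0 | 1 | 2 | 2 | 2 | 2 | 2 | 3 | 3 | 3 | 3
  0 | 1 | 2 | 2 | 2 | 2 | 3 | 4 | 4 | 4 | 4
  0 | 1 | 2 | 2 | 2 | 3 | 4 | 5 | 5 | 5 | 5
  0 | 1 | 2 | 2 | 2 | 3 | 4 | 5 | 5 | 6 | 6
  1 | 2 | 3 | 3 | 3 | 4 | 5 | 6 | 6 | 7 | 7
  1 | 2 | 3 | 3 | 3 | 4 | 5 | 6 | 7 | 8 | 8
  1 | 2 | 3 | 3 | 3 | 4 | 5 | 6 | 7 | 8 | 9
  1 | 2 | 3 | 4 | 4 | 5 | 6 | 7 | 8 | 9 | 10
  1 | 2 | 3 | 4 | 5 | 6 | 7 | 8 | 9 | 10 | 11

so w = (8, 2, 3, 7, 6, 10, 1, 9, 11, 4, 5).

6 SE-corners of the 24-cell Rothe diagram give Ess(w):

[(1, 7, 0), (4, 6, 2), (6, 1, 0), (6, 5, 2), (6, 9, 5), (9, 5, 3)]


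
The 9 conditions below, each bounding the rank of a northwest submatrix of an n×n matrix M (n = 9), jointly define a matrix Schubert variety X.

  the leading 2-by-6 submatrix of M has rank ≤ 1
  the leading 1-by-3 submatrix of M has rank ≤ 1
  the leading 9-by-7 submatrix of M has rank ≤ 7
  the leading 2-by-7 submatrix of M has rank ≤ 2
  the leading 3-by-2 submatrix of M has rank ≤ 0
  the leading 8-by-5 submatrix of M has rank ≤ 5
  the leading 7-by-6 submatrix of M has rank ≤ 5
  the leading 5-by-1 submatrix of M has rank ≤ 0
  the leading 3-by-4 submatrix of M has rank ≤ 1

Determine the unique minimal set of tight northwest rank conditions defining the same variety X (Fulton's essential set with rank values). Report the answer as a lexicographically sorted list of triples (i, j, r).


Rank table r_w(9×9) implied by the 9 constraints:

  i=1: 0 0 1 1 1 1 1 1 1
  i=2: 0 0 1 1 1 1 2 2 2
  i=3: 0 0 1 1 2 2 3 3 3
  i=4: 0 1 2 2 3 3 4 4 4
  i=5: 0 1 2 3 4 4 5 5 5
  i=6: 1 2 3 4 5 5 6 6 6
  i=7: 1 2 3 4 5 5 6 7 7
  i=8: 1 2 3 4 5 6 7 8 8
  i=9: 1 2 3 4 5 6 7 8 9

the unique w with this rank table is (3, 7, 5, 2, 4, 1, 8, 6, 9).

Fulton essential set (5 of the 13 Rothe cells):

[(2, 6, 1), (3, 2, 0), (3, 4, 1), (5, 1, 0), (7, 6, 5)]


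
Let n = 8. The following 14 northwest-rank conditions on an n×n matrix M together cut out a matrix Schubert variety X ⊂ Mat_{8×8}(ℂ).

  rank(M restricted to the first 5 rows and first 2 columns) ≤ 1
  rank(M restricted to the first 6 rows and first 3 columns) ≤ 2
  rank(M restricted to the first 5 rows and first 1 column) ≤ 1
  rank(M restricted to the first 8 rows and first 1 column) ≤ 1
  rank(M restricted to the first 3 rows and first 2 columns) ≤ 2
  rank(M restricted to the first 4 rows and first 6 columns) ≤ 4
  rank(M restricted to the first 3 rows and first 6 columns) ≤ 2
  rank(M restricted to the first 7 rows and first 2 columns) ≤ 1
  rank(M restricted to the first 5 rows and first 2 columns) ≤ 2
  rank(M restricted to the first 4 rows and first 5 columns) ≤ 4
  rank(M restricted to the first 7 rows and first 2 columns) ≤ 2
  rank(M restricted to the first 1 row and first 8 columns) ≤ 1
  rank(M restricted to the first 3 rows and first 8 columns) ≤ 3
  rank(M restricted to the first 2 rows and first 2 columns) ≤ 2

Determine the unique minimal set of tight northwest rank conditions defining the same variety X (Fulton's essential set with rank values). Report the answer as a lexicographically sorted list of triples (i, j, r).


Propagating the 14 rank bounds to every northwest block:

  R[1]: 1 1 1 1 1 1 1 1
  R[2]: 1 1 2 2 2 2 2 2
  R[3]: 1 1 2 2 2 2 3 3
  R[4]: 1 1 2 3 3 3 4 4
  R[5]: 1 1 2 3 4 4 5 5
  R[6]: 1 1 2 3 4 5 6 6
  R[7]: 1 1 2 3 4 5 6 7
  R[8]: 1 2 3 4 5 6 7 8

the unique w with this rank table is (1, 3, 7, 4, 5, 6, 8, 2).

Rothe diagram D(w) (9 cells), 2 SE-corners (essential conditions):

[(3, 6, 2), (7, 2, 1)]


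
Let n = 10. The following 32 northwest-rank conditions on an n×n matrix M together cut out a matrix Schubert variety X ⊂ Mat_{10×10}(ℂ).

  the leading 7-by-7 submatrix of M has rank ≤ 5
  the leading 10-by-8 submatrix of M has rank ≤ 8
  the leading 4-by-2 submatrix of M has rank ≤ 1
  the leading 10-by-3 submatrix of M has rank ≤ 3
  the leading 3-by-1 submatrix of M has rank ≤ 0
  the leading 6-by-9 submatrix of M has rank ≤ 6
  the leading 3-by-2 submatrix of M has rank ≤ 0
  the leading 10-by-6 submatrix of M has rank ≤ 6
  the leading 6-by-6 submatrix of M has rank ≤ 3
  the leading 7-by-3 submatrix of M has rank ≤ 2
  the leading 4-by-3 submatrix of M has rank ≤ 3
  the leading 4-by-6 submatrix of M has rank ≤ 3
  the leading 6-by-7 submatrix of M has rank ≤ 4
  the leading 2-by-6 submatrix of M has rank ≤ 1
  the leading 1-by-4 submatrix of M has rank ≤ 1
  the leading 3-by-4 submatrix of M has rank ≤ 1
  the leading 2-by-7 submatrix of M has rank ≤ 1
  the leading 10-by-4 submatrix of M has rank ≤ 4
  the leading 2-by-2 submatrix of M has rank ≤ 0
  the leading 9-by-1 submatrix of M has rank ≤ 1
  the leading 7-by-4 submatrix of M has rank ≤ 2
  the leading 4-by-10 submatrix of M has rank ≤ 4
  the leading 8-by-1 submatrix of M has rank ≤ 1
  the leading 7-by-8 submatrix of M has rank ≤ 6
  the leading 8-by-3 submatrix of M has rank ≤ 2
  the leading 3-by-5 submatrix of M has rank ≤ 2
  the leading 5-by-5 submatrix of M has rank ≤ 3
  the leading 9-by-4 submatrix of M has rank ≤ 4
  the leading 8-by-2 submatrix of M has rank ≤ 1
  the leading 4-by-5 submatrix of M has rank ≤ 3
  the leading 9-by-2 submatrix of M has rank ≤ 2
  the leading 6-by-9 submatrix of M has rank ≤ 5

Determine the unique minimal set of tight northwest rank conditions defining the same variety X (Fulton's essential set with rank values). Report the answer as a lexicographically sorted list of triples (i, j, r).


Propagating the 32 rank bounds to every northwest block:

  R[1]: 0 | 0 | 1 | 1 | 1 | 1 | 1 | 1 | 1 | 1
  R[2]: 0 | 0 | 1 | 1 | 1 | 1 | 1 | 2 | 2 | 2
  R[3]: 0 | 0 | 1 | 1 | 2 | 2 | 2 | 3 | 3 | 3
  R[4]: 1 | 1 | 2 | 2 | 3 | 3 | 3 | 4 | 4 | 4
  R[5]: 1 | 1 | 2 | 2 | 3 | 3 | 4 | 5 | 5 | 5
  R[6]: 1 | 1 | 2 | 2 | 3 | 3 | 4 | 5 | 5 | 6
  R[7]: 1 | 1 | 2 | 2 | 3 | 4 | 5 | 6 | 6 | 7
  R[8]: 1 | 1 | 2 | 3 | 4 | 5 | 6 | 7 | 7 | 8
  R[9]: 1 | 2 | 3 | 4 | 5 | 6 | 7 | 8 | 8 | 9
  R[10]: 1 | 2 | 3 | 4 | 5 | 6 | 7 | 8 | 9 | 10

second differences of R give the permutation w = (3, 8, 5, 1, 7, 10, 6, 4, 2, 9).

Rothe diagram D(w) (21 cells), 7 SE-corners (essential conditions):

[(2, 7, 1), (3, 2, 0), (3, 4, 1), (6, 6, 3), (6, 9, 5), (7, 4, 2), (8, 2, 1)]


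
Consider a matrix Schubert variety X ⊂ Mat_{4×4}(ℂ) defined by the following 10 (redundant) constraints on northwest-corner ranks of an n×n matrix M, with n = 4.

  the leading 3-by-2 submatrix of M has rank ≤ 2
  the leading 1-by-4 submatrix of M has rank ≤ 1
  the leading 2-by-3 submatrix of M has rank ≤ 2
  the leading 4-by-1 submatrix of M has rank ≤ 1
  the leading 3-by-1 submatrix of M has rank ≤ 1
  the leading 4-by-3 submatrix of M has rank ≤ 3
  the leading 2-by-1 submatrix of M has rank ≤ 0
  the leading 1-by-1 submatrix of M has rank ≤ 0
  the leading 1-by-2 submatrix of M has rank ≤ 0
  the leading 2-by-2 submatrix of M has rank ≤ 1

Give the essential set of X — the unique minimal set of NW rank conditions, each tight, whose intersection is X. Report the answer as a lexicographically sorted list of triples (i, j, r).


Computing R[i][j] = min implied NW-rank bound (n=4, 10 conditions):

  i=1: 0, 0, 1, 1
  i=2: 0, 1, 2, 2
  i=3: 1, 2, 3, 3
  i=4: 1, 2, 3, 4

the unique w with this rank table is (3, 2, 1, 4).

ℓ(w)=3; the 2 essential cells (i,j,r):

[(1, 2, 0), (2, 1, 0)]


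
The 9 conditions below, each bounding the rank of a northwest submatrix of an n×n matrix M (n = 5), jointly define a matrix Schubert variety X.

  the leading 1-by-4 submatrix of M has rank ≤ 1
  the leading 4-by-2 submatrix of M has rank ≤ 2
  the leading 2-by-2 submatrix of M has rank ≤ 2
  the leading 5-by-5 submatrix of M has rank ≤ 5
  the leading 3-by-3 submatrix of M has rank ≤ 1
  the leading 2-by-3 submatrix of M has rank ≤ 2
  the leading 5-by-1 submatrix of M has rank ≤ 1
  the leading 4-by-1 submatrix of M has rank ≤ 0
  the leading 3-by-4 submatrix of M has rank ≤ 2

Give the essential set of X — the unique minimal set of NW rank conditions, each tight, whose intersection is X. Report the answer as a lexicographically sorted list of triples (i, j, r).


Rank table r_w(5×5) implied by the 9 constraints:

  i=1: 0, 1, 1, 1, 1
  i=2: 0, 1, 1, 2, 2
  i=3: 0, 1, 1, 2, 3
  i=4: 0, 1, 2, 3, 4
  i=5: 1, 2, 3, 4, 5

giving w = (2, 4, 5, 3, 1) via Δ²R.

D(w) has 6 cells with 2 SE-corners; essential set:

[(3, 3, 1), (4, 1, 0)]


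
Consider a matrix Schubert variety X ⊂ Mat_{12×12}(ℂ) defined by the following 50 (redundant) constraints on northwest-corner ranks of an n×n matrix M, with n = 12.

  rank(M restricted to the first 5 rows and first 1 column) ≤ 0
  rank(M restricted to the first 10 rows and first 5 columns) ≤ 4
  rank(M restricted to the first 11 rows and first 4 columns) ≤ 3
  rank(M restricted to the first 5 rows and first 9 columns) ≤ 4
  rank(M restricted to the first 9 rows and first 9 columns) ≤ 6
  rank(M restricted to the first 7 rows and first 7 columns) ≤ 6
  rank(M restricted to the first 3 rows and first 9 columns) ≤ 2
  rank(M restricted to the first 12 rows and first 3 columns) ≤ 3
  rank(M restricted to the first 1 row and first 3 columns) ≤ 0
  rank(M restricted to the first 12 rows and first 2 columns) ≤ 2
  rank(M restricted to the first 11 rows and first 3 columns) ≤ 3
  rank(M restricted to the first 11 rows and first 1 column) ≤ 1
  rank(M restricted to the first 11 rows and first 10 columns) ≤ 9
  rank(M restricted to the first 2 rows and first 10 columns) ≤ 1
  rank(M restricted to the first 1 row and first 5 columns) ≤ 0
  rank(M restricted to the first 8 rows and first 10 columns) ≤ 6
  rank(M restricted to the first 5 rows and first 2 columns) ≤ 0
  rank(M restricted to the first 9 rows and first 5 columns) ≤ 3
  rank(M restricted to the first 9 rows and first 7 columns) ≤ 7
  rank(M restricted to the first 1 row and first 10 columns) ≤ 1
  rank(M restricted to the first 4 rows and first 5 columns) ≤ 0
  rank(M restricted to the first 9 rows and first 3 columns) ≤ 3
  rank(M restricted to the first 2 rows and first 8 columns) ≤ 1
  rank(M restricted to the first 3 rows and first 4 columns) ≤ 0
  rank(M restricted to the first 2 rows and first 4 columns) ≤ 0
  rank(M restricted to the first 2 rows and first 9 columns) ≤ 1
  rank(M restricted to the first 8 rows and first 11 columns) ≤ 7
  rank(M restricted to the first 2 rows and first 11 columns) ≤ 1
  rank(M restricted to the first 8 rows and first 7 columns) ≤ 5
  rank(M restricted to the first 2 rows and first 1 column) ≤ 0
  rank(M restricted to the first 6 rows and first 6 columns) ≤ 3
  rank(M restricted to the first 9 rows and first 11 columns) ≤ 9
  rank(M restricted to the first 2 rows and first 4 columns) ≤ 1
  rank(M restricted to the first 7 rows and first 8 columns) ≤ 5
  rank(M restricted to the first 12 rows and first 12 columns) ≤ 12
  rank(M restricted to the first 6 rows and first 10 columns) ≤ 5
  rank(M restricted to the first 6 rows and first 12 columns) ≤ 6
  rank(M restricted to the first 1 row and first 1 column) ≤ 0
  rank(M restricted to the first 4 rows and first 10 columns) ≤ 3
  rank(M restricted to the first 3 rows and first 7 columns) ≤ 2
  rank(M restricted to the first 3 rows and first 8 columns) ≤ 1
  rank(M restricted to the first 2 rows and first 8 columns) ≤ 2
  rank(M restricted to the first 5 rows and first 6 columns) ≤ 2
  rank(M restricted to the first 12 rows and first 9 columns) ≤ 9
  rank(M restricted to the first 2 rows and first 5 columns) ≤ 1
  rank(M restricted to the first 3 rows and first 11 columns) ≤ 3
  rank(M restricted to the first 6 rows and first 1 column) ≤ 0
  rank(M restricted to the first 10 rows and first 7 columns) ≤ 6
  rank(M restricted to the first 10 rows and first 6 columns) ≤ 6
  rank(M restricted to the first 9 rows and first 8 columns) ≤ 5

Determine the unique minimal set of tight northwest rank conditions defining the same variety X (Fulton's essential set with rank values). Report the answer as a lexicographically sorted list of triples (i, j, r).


Reconstructing r_w from the 50 given conditions:

  row 1: 0  0  0  0  0  1  1  1  1  1  1  1
  row 2: 0  0  0  0  0  1  1  1  1  1  1  2
  row 3: 0  0  0  0  0  1  1  1  2  2  2  3
  row 4: 0  0  0  0  0  1  2  2  3  3  3  4
  row 5: 0  0  1  1  1  2  3  3  4  4  4  5
  row 6: 0  1  2  2  2  3  4  4  5  5  5  6
  row 7: 1  2  3  3  3  4  5  5  6  6  6  7
  row 8: 1  2  3  3  3  4  5  5  6  6  7  8
  row 9: 1  2  3  3  3  4  5  5  6  7  8  9
  row 10: 1  2  3  3  4  5  6  6  7  8  9  10
  row 11: 1  2  3  3  4  5  6  7  8  9  10  11
  row 12: 1  2  3  4  5  6  7  8  9  10  11  12

second differences of R give the permutation w = (6, 12, 9, 7, 3, 2, 1, 11, 10, 5, 8, 4).

D(w) has 39 cells with 9 SE-corners; essential set:

[(2, 11, 1), (3, 8, 1), (4, 5, 0), (5, 2, 0), (6, 1, 0), (8, 10, 6), (9, 5, 3), (9, 8, 5), (11, 4, 3)]


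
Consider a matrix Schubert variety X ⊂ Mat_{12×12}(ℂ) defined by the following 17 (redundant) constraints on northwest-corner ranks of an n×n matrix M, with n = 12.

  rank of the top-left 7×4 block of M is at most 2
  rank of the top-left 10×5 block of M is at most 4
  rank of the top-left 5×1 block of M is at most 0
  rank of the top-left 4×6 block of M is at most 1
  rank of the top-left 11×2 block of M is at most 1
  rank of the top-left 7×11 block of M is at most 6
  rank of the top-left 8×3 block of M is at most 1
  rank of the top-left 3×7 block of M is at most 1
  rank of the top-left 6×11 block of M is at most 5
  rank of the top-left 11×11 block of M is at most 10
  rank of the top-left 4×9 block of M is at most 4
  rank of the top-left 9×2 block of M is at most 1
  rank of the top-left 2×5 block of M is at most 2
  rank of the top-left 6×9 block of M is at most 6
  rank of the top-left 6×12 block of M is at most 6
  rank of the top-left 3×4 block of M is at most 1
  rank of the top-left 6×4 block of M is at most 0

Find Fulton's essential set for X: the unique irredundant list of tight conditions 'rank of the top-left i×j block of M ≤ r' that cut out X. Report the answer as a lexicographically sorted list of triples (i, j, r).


The tightest implied rank at each (i,j), from the 17 conditions:

  i=1: 0  0  0  0  1  1  1  1  1  1  1  1
  i=2: 0  0  0  0  1  1  1  2  2  2  2  2
  i=3: 0  0  0  0  1  1  1  2  3  3  3  3
  i=4: 0  0  0  0  1  1  2  3  4  4  4  4
  i=5: 0  0  0  0  1  2  3  4  5  5  5  5
  i=6: 0  0  0  0  1  2  3  4  5  5  5  6
  i=7: 1  1  1  1  2  3  4  5  6  6  6  7
  i=8: 1  1  1  2  3  4  5  6  7  7  7  8
  i=9: 1  1  2  3  4  5  6  7  8  8  8  9
  i=10: 1  1  2  3  4  5  6  7  8  9  9  10
  i=11: 1  1  2  3  4  5  6  7  8  9  10  11
  i=12: 1  2  3  4  5  6  7  8  9  10  11  12

so w = (5, 8, 9, 7, 6, 12, 1, 4, 3, 10, 11, 2).

D(w) has 36 cells with 6 SE-corners; essential set:

[(3, 7, 1), (4, 6, 1), (6, 4, 0), (6, 11, 5), (8, 3, 1), (11, 2, 1)]


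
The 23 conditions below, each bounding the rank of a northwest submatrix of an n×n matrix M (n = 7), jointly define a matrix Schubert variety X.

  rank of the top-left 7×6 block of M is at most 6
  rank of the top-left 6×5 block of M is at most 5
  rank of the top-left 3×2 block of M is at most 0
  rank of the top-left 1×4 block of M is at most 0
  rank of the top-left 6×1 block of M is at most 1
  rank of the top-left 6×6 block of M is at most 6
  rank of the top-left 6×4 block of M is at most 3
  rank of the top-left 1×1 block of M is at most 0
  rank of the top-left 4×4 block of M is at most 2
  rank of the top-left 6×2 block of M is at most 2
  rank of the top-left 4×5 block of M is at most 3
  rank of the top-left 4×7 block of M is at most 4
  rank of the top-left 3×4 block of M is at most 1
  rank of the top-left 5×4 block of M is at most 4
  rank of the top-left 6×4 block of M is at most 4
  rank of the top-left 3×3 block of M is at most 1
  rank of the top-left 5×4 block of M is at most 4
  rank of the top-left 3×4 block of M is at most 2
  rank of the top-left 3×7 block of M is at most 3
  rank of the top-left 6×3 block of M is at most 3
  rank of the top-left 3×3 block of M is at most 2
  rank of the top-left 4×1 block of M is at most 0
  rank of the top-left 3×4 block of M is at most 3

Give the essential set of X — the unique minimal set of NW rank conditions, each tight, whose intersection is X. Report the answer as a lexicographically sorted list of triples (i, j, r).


Recovering R(i,j) via the rank-extension bound from the 23 conditions:

  0  0  0  0  1  1  1
  0  0  1  1  2  2  2
  0  0  1  1  2  3  3
  0  1  2  2  3  4  4
  1  2  3  3  4  5  5
  1  2  3  3  4  5  6
  1  2  3  4  5  6  7

hence w(1..7) = (5, 3, 6, 2, 1, 7, 4).

ℓ(w)=11; the 5 essential cells (i,j,r):

[(1, 4, 0), (3, 2, 0), (3, 4, 1), (4, 1, 0), (6, 4, 3)]


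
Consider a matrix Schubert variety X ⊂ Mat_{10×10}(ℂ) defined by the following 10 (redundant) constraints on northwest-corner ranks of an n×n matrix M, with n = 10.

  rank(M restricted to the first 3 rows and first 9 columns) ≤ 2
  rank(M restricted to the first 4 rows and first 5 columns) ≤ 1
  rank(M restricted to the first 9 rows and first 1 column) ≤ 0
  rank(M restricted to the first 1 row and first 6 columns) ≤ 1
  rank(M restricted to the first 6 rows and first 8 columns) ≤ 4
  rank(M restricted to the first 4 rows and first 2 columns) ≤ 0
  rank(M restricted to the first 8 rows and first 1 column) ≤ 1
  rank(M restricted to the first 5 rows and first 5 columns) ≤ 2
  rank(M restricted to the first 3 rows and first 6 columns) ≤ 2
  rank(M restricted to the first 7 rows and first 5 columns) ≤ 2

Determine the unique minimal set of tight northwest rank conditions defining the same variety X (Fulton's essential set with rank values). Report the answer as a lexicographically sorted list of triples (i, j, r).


Recovering R(i,j) via the rank-extension bound from the 10 conditions:

  row 1: 0  0  1  1  1  1  1  1  1  1
  row 2: 0  0  1  1  1  2  2  2  2  2
  row 3: 0  0  1  1  1  2  2  2  2  3
  row 4: 0  0  1  1  1  2  3  3  3  4
  row 5: 0  1  2  2  2  3  4  4  4  5
  row 6: 0  1  2  2  2  3  4  4  5  6
  row 7: 0  1  2  2  2  3  4  5  6  7
  row 8: 0  1  2  3  3  4  5  6  7  8
  row 9: 0  1  2  3  4  5  6  7  8  9
  row 10: 1  2  3  4  5  6  7  8  9  10

hence w(1..10) = (3, 6, 10, 7, 2, 9, 8, 4, 5, 1).

Fulton essential set (6 of the 27 Rothe cells):

[(3, 9, 2), (4, 2, 0), (4, 5, 1), (6, 8, 4), (7, 5, 2), (9, 1, 0)]
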